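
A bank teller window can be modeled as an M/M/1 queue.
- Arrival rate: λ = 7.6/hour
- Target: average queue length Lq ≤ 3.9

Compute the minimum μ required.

For M/M/1: Lq = λ²/(μ(μ-λ))
Need Lq ≤ 3.9, i.e. μ(μ-λ) ≥ λ²/3.9
μ² - 7.6μ - 57.76/3.9 ≥ 0  →  μ² - 7.6μ - 14.8102564 ≥ 0
Quadratic formula (positive root): μ = [λ + √(λ² + 4×14.8102564)]/2
Discriminant: 57.76 + 4×14.8102564 = 117.00103, √117.00103 = 10.816701
μ ≥ (7.6 + 10.816701)/2 = 9.2084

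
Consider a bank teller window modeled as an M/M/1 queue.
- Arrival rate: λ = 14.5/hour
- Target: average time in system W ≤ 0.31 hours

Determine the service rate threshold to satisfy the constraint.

For M/M/1: W = 1/(μ-λ)
Need W ≤ 0.31, so 1/(μ-λ) ≤ 0.31
μ - λ ≥ 1/0.31 = 3.2258
μ ≥ 14.5 + 3.2258 = 17.7258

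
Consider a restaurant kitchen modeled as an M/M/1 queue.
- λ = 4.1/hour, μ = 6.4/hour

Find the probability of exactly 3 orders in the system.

ρ = λ/μ = 4.1/6.4 = 0.6406
P(n) = (1-ρ)ρⁿ
P(3) = (1-0.6406) × 0.6406^3
P(3) = 0.35940 × 0.26288
P(3) = 0.09448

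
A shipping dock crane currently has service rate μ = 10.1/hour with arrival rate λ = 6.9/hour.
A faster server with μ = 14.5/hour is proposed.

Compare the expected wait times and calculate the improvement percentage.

System 1: ρ₁ = 6.9/10.1 = 0.6832, W₁ = 1/(10.1-6.9) = 0.3125
System 2: ρ₂ = 6.9/14.5 = 0.4759, W₂ = 1/(14.5-6.9) = 0.1316
Improvement: (W₁-W₂)/W₁ = (0.3125-0.1316)/0.3125 = 57.89%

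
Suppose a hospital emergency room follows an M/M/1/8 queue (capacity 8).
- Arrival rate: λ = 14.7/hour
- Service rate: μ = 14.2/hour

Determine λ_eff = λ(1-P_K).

ρ = λ/μ = 14.7/14.2 = 1.03521
P₀ = (1-ρ)/(1-ρ^(K+1)) = (1-1.03521)/(1-1.03521^9) = -0.03521/-0.3654 = 0.09636
P_K = P₀×ρ^K = 0.09636 × 1.03521^8 = 0.09636 × 1.3189 = 0.1271
λ_eff = λ(1-P_K) = 14.7 × (1 - 0.1271) = 14.7 × 0.8729 = 12.8316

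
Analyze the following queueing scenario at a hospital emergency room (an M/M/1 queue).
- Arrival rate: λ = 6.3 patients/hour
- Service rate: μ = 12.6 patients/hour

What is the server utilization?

Server utilization: ρ = λ/μ
ρ = 6.3/12.6 = 0.5000
The server is busy 50.00% of the time.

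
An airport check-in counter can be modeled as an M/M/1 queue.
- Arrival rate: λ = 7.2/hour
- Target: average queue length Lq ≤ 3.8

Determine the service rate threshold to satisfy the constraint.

For M/M/1: Lq = λ²/(μ(μ-λ))
Need Lq ≤ 3.8, i.e. μ(μ-λ) ≥ λ²/3.8
μ² - 7.2μ - 51.84/3.8 ≥ 0  →  μ² - 7.2μ - 13.6421 ≥ 0
Quadratic formula (positive root): μ = [λ + √(λ² + 4×13.6421)]/2
Discriminant: 51.84 + 4×13.6421 = 106.4084, √106.4084 = 10.3154
μ ≥ (7.2 + 10.3154)/2 = 8.7577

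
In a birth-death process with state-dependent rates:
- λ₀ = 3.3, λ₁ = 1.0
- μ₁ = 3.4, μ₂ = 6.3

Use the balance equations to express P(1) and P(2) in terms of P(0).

Balance equations:
State 0: λ₀P₀ = μ₁P₁ → P₁ = (λ₀/μ₁)P₀ = (3.3/3.4)P₀ = 0.9706P₀
State 1: P₂ = (λ₀λ₁)/(μ₁μ₂)P₀ = (3.3×1.0)/(3.4×6.3)P₀ = 0.1541P₀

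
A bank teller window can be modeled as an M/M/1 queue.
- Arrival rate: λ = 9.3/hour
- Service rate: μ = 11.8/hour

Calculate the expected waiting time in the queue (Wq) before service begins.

First, compute utilization: ρ = λ/μ = 9.3/11.8 = 0.7881
For M/M/1: Wq = λ/(μ(μ-λ))
Wq = 9.3/(11.8 × (11.8-9.3))
Wq = 9.3/(11.8 × 2.50)
Wq = 0.3153 hours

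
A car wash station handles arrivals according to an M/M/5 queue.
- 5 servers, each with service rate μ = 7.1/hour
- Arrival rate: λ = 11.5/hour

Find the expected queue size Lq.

Traffic intensity: ρ = λ/(cμ) = 11.5/(5×7.1) = 0.3239
Since ρ = 0.3239 < 1, system is stable.
Offered load a = λ/μ = cρ = 11.5/7.1 = 1.6197
P₀ = [ Σₙ₌₀^4 aⁿ/n! + a^5/(5!(1-ρ)) ]⁻¹
Σ = a^0/0! + a^1/1! + a^2/2! + a^3/3! + a^4/4! = 1.00000 + 1.61972 + 1.31174 + 0.708218 + 0.286779 = 4.9265
a^5/(5!(1-ρ)) = 11.1480/(120 × 0.6761) = 0.1374
P₀ = 1/(4.9265 + 0.1374) = 0.1975
Lq = P₀·a^5·ρ / (5!(1-ρ)²) = 0.1975 × 11.1480 × 0.3239 / (120 × 0.4571) = 0.01300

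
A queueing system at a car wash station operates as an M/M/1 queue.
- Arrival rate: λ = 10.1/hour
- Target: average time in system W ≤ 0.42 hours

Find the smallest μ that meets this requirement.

For M/M/1: W = 1/(μ-λ)
Need W ≤ 0.42, so 1/(μ-λ) ≤ 0.42
μ - λ ≥ 1/0.42 = 2.3810
μ ≥ 10.1 + 2.3810 = 12.4810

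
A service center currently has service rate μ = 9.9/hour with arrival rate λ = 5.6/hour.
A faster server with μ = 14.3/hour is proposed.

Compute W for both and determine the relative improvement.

System 1: ρ₁ = 5.6/9.9 = 0.5657, W₁ = 1/(9.9-5.6) = 0.232558
System 2: ρ₂ = 5.6/14.3 = 0.3916, W₂ = 1/(14.3-5.6) = 0.114943
Improvement: (W₁-W₂)/W₁ = (0.232558-0.114943)/0.232558 = 50.57%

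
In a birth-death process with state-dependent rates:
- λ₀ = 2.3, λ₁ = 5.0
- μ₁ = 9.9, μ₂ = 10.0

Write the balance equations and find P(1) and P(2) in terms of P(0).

Balance equations:
State 0: λ₀P₀ = μ₁P₁ → P₁ = (λ₀/μ₁)P₀ = (2.3/9.9)P₀ = 0.2323P₀
State 1: P₂ = (λ₀λ₁)/(μ₁μ₂)P₀ = (2.3×5.0)/(9.9×10.0)P₀ = 0.1162P₀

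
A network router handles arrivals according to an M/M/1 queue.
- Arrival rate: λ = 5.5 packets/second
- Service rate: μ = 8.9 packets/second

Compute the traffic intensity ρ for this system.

Server utilization: ρ = λ/μ
ρ = 5.5/8.9 = 0.6180
The server is busy 61.80% of the time.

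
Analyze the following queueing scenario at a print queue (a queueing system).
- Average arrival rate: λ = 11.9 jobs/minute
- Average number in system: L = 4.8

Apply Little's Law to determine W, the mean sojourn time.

Little's Law: L = λW, so W = L/λ
W = 4.8/11.9 = 0.4034 minutes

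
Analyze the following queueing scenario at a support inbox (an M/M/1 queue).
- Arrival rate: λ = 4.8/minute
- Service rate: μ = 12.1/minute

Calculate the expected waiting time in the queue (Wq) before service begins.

First, compute utilization: ρ = λ/μ = 4.8/12.1 = 0.3967
For M/M/1: Wq = λ/(μ(μ-λ))
Wq = 4.8/(12.1 × (12.1-4.8))
Wq = 4.8/(12.1 × 7.30)
Wq = 0.05434 minutes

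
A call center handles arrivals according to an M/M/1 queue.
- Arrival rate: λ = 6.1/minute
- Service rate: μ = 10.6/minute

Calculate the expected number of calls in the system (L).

ρ = λ/μ = 6.1/10.6 = 0.5755
For M/M/1: L = λ/(μ-λ)
L = 6.1/(10.6-6.1) = 6.1/4.50
L = 1.3556 calls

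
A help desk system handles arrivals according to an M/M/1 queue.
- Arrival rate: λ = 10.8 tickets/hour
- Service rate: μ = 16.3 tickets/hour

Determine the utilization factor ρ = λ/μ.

Server utilization: ρ = λ/μ
ρ = 10.8/16.3 = 0.6626
The server is busy 66.26% of the time.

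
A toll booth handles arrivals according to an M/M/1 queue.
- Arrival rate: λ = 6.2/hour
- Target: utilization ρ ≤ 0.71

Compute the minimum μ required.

ρ = λ/μ, so μ = λ/ρ
μ ≥ 6.2/0.71 = 8.7324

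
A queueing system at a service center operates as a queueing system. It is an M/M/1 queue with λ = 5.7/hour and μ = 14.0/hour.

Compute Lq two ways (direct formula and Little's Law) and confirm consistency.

Method 1 (direct): Lq = λ²/(μ(μ-λ)) = 32.49/(14.0 × 8.30) = 0.2796

Method 2 (Little's Law):
W = 1/(μ-λ) = 1/8.30 = 0.12048
Wq = W - 1/μ = 0.12048 - 0.071429 = 0.04905
Lq = λWq = 5.7 × 0.04905 = 0.2796 ✔ (matches Method 1)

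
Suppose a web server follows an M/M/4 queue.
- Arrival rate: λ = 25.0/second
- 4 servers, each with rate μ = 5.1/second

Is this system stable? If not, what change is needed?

Stability requires ρ = λ/(cμ) < 1
ρ = 25.0/(4 × 5.1) = 25.0/20.40 = 1.2255
Since 1.2255 ≥ 1, the system is UNSTABLE.
Need c > λ/μ = 25.0/5.1 = 4.90.
Minimum servers needed: c = 5.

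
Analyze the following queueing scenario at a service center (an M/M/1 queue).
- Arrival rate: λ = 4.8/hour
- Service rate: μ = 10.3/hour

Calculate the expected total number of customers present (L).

ρ = λ/μ = 4.8/10.3 = 0.4660
For M/M/1: L = λ/(μ-λ)
L = 4.8/(10.3-4.8) = 4.8/5.50
L = 0.8727 customers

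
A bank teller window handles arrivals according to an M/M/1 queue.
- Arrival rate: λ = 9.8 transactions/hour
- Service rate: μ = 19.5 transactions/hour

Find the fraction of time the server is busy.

Server utilization: ρ = λ/μ
ρ = 9.8/19.5 = 0.5026
The server is busy 50.26% of the time.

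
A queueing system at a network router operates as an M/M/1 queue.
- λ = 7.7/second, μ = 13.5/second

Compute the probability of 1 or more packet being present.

ρ = λ/μ = 7.7/13.5 = 0.5704
P(N ≥ n) = ρⁿ
P(N ≥ 1) = 0.5704^1
P(N ≥ 1) = 0.5704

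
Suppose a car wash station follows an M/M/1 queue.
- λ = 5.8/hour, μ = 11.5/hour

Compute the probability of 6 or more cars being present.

ρ = λ/μ = 5.8/11.5 = 0.50435
P(N ≥ n) = ρⁿ
P(N ≥ 6) = 0.50435^6
P(N ≥ 6) = 0.01646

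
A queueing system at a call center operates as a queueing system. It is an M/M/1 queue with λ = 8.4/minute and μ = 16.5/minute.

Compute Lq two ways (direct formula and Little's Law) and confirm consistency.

Method 1 (direct): Lq = λ²/(μ(μ-λ)) = 70.56/(16.5 × 8.10) = 0.5279

Method 2 (Little's Law):
W = 1/(μ-λ) = 1/8.10 = 0.12346
Wq = W - 1/μ = 0.12346 - 0.060606 = 0.06285
Lq = λWq = 8.4 × 0.06285 = 0.5279 ✔ (matches Method 1)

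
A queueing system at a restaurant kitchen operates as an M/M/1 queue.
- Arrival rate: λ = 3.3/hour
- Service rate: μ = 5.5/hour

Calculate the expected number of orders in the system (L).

ρ = λ/μ = 3.3/5.5 = 0.6000
For M/M/1: L = λ/(μ-λ)
L = 3.3/(5.5-3.3) = 3.3/2.20
L = 1.5000 orders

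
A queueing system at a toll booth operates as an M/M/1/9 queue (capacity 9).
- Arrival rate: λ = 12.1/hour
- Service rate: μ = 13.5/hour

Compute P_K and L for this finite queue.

ρ = λ/μ = 12.1/13.5 = 0.8963
P₀ = (1-ρ)/(1-ρ^(K+1)) = (1-0.8963)/(1-0.8963^10) = 0.1037/0.6654 = 0.1558
P_K = P₀×ρ^K = 0.15585 × 0.8963^9 = 0.15585 × 0.37332 = 0.05818
Blocking probability P_9 = 0.05818 (5.82%)
L = ρ[1 - (K+1)ρ^K + Kρ^(K+1)] / [(1-ρ)(1-ρ^(K+1))]
L = 0.8963 × (1 - 10×0.373319 + 9×0.334606) / ((1 - 0.8963) × (1 - 0.334606)) = 3.6145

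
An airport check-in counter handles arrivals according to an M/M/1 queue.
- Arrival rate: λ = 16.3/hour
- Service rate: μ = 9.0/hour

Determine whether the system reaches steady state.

Stability requires ρ = λ/(cμ) < 1
ρ = 16.3/(1 × 9.0) = 16.3/9.00 = 1.8111
Since 1.8111 ≥ 1, the system is UNSTABLE.
Queue grows without bound. Need μ > λ = 16.3.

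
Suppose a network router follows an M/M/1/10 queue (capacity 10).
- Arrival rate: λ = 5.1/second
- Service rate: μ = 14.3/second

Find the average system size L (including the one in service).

ρ = λ/μ = 5.1/14.3 = 0.35664
P₀ = (1-ρ)/(1-ρ^(K+1)) = (1-0.35664)/(1-0.35664^11) = 0.6434/1.0000 = 0.6434
P_K = P₀×ρ^K = 0.6434 × 0.35664^10 = 0.6434 × 0.00003329 = 0.00002142
L = ρ[1 - (K+1)ρ^K + Kρ^(K+1)] / [(1-ρ)(1-ρ^(K+1))]
L = 0.35664 × (1 - 11×0.00003329 + 10×0.00001187) / ((1 - 0.35664) × (1 - 0.00001187)) = 0.5542 packets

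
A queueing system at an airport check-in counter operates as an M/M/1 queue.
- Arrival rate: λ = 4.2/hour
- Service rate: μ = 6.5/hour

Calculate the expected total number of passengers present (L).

ρ = λ/μ = 4.2/6.5 = 0.6462
For M/M/1: L = λ/(μ-λ)
L = 4.2/(6.5-4.2) = 4.2/2.30
L = 1.8261 passengers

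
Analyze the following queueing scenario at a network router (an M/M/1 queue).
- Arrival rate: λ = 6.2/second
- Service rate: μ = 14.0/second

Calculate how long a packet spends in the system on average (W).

First, compute utilization: ρ = λ/μ = 6.2/14.0 = 0.4429
For M/M/1: W = 1/(μ-λ)
W = 1/(14.0-6.2) = 1/7.80
W = 0.1282 seconds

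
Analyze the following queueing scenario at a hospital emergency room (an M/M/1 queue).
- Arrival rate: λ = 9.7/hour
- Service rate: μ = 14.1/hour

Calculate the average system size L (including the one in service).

ρ = λ/μ = 9.7/14.1 = 0.6879
For M/M/1: L = λ/(μ-λ)
L = 9.7/(14.1-9.7) = 9.7/4.40
L = 2.2045 patients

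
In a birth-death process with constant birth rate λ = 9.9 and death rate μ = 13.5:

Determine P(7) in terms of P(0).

For constant rates: P(n)/P(0) = (λ/μ)^n
P(7)/P(0) = (9.9/13.5)^7 = 0.73333^7 = 0.1141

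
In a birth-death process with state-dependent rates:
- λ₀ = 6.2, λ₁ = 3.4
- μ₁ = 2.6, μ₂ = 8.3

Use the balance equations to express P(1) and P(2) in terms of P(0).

Balance equations:
State 0: λ₀P₀ = μ₁P₁ → P₁ = (λ₀/μ₁)P₀ = (6.2/2.6)P₀ = 2.3846P₀
State 1: P₂ = (λ₀λ₁)/(μ₁μ₂)P₀ = (6.2×3.4)/(2.6×8.3)P₀ = 0.9768P₀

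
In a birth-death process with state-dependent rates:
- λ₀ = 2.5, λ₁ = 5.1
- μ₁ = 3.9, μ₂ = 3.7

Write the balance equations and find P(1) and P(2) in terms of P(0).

Balance equations:
State 0: λ₀P₀ = μ₁P₁ → P₁ = (λ₀/μ₁)P₀ = (2.5/3.9)P₀ = 0.6410P₀
State 1: P₂ = (λ₀λ₁)/(μ₁μ₂)P₀ = (2.5×5.1)/(3.9×3.7)P₀ = 0.8836P₀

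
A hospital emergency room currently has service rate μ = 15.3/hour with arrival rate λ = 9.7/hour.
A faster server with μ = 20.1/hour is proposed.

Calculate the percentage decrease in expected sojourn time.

System 1: ρ₁ = 9.7/15.3 = 0.6340, W₁ = 1/(15.3-9.7) = 0.17857
System 2: ρ₂ = 9.7/20.1 = 0.4826, W₂ = 1/(20.1-9.7) = 0.096154
Improvement: (W₁-W₂)/W₁ = (0.17857-0.096154)/0.17857 = 46.15%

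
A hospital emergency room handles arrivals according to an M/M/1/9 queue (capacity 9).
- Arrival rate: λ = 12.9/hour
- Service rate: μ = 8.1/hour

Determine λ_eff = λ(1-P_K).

ρ = λ/μ = 12.9/8.1 = 1.5926
P₀ = (1-ρ)/(1-ρ^(K+1)) = (1-1.5926)/(1-1.5926^10) = -0.5926/-103.9705 = 0.005700
P_K = P₀×ρ^K = 0.005700 × 1.5926^9 = 0.005700 × 65.9114 = 0.3757
λ_eff = λ(1-P_K) = 12.9 × (1 - 0.375672) = 12.9 × 0.624328 = 8.0538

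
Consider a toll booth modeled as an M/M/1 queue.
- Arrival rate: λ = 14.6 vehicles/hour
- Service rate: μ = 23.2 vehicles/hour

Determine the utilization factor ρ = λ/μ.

Server utilization: ρ = λ/μ
ρ = 14.6/23.2 = 0.6293
The server is busy 62.93% of the time.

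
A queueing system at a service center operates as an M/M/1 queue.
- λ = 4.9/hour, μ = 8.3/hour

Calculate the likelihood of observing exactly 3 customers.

ρ = λ/μ = 4.9/8.3 = 0.5904
P(n) = (1-ρ)ρⁿ
P(3) = (1-0.5904) × 0.5904^3
P(3) = 0.409600 × 0.205797
P(3) = 0.08429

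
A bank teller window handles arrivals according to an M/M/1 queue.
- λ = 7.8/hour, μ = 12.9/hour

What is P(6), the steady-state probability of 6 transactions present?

ρ = λ/μ = 7.8/12.9 = 0.60465
P(n) = (1-ρ)ρⁿ
P(6) = (1-0.60465) × 0.60465^6
P(6) = 0.3953 × 0.04887
P(6) = 0.01932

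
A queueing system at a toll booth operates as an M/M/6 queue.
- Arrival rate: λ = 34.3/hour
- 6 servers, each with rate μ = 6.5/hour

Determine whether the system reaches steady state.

Stability requires ρ = λ/(cμ) < 1
ρ = 34.3/(6 × 6.5) = 34.3/39.00 = 0.8795
Since 0.8795 < 1, the system is STABLE.
The servers are busy 87.95% of the time.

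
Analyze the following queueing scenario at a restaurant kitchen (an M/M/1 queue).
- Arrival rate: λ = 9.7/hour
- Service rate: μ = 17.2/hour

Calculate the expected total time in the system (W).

First, compute utilization: ρ = λ/μ = 9.7/17.2 = 0.5640
For M/M/1: W = 1/(μ-λ)
W = 1/(17.2-9.7) = 1/7.50
W = 0.1333 hours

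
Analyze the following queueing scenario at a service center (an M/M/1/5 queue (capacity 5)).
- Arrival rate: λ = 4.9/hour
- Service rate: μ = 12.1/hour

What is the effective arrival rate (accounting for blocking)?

ρ = λ/μ = 4.9/12.1 = 0.40496
P₀ = (1-ρ)/(1-ρ^(K+1)) = (1-0.40496)/(1-0.40496^6) = 0.59504/0.99559 = 0.5977
P_K = P₀×ρ^K = 0.5977 × 0.40496^5 = 0.5977 × 0.01089 = 0.006509
λ_eff = λ(1-P_K) = 4.9 × (1 - 0.006509) = 4.9 × 0.99349 = 4.8681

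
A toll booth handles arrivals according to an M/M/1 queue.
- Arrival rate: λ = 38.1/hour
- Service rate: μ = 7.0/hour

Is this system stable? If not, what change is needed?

Stability requires ρ = λ/(cμ) < 1
ρ = 38.1/(1 × 7.0) = 38.1/7.00 = 5.4429
Since 5.4429 ≥ 1, the system is UNSTABLE.
Queue grows without bound. Need μ > λ = 38.1.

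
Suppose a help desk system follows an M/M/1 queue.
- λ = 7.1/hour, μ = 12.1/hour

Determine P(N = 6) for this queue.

ρ = λ/μ = 7.1/12.1 = 0.5868
P(n) = (1-ρ)ρⁿ
P(6) = (1-0.5868) × 0.5868^6
P(6) = 0.4132 × 0.04083
P(6) = 0.01687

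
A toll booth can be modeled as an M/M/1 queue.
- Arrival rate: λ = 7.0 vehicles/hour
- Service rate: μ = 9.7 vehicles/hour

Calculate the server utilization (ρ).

Server utilization: ρ = λ/μ
ρ = 7.0/9.7 = 0.7216
The server is busy 72.16% of the time.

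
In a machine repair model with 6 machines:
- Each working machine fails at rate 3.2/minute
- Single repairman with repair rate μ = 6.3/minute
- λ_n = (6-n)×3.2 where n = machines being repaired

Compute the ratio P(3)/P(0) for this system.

P(3)/P(0) = ∏_{i=0}^{3-1} λ_i/μ_{i+1}
= (6-0)×3.2/6.3 × (6-1)×3.2/6.3 × (6-2)×3.2/6.3
= 15.7257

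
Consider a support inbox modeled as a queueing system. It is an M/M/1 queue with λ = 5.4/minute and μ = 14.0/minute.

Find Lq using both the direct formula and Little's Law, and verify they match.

Method 1 (direct): Lq = λ²/(μ(μ-λ)) = 29.16/(14.0 × 8.60) = 0.2422

Method 2 (Little's Law):
W = 1/(μ-λ) = 1/8.60 = 0.11628
Wq = W - 1/μ = 0.11628 - 0.071429 = 0.04485
Lq = λWq = 5.4 × 0.04485 = 0.2422 ✔ (matches Method 1)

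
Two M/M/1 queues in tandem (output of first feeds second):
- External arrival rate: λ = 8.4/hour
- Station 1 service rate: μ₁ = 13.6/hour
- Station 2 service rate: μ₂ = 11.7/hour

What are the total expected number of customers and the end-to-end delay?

By Jackson's theorem, each station behaves as independent M/M/1.
Station 1: ρ₁ = 8.4/13.6 = 0.6176, L₁ = ρ₁/(1-ρ₁) = λ/(μ₁-λ) = 8.4/5.20 = 1.61538
Station 2: ρ₂ = 8.4/11.7 = 0.7179, L₂ = ρ₂/(1-ρ₂) = λ/(μ₂-λ) = 8.4/3.30 = 2.54545
Total: L = L₁ + L₂ = 1.61538 + 2.54545 = 4.1608
W = L/λ = 4.1608/8.4 = 0.4953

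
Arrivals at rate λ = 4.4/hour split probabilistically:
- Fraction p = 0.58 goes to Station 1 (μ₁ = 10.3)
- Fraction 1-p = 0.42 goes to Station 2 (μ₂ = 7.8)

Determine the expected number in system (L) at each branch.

Effective rates: λ₁ = 4.4×0.58 = 2.552, λ₂ = 4.4×0.42 = 1.848
Station 1: ρ₁ = 2.552/10.3 = 0.2478, L₁ = ρ₁/(1-ρ₁) = 0.2478/(1-0.2478) = 0.3294
Station 2: ρ₂ = 1.848/7.8 = 0.23692, L₂ = ρ₂/(1-ρ₂) = 0.23692/(1-0.23692) = 0.3105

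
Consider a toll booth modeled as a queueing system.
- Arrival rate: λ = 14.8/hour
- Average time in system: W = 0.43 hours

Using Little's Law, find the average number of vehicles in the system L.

Little's Law: L = λW
L = 14.8 × 0.43 = 6.3640 vehicles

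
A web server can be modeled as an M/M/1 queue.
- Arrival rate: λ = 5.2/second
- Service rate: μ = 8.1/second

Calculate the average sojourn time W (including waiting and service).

First, compute utilization: ρ = λ/μ = 5.2/8.1 = 0.6420
For M/M/1: W = 1/(μ-λ)
W = 1/(8.1-5.2) = 1/2.90
W = 0.3448 seconds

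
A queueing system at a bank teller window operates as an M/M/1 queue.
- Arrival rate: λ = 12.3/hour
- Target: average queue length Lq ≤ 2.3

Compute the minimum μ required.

For M/M/1: Lq = λ²/(μ(μ-λ))
Need Lq ≤ 2.3, i.e. μ(μ-λ) ≥ λ²/2.3
μ² - 12.3μ - 151.29/2.3 ≥ 0  →  μ² - 12.3μ - 65.77826 ≥ 0
Quadratic formula (positive root): μ = [λ + √(λ² + 4×65.77826)]/2
Discriminant: 151.29 + 4×65.77826 = 414.4030, √414.4030 = 20.35689
μ ≥ (12.3 + 20.35689)/2 = 16.3284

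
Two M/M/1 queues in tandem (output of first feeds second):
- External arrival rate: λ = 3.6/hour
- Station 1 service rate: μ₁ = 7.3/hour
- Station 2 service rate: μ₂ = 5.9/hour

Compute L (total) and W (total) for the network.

By Jackson's theorem, each station behaves as independent M/M/1.
Station 1: ρ₁ = 3.6/7.3 = 0.4932, L₁ = ρ₁/(1-ρ₁) = λ/(μ₁-λ) = 3.6/3.70 = 0.9730
Station 2: ρ₂ = 3.6/5.9 = 0.6102, L₂ = ρ₂/(1-ρ₂) = λ/(μ₂-λ) = 3.6/2.30 = 1.5652
Total: L = L₁ + L₂ = 0.9730 + 1.5652 = 2.5382
W = L/λ = 2.5382/3.6 = 0.7051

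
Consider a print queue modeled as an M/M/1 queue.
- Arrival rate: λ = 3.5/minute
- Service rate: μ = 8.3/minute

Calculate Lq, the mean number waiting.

ρ = λ/μ = 3.5/8.3 = 0.4217
For M/M/1: Lq = λ²/(μ(μ-λ))
Lq = 12.25/(8.3 × 4.80)
Lq = 0.3075 jobs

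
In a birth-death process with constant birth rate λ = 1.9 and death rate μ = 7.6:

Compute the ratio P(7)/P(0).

For constant rates: P(n)/P(0) = (λ/μ)^n
P(7)/P(0) = (1.9/7.6)^7 = 0.2500^7 = 0.00006104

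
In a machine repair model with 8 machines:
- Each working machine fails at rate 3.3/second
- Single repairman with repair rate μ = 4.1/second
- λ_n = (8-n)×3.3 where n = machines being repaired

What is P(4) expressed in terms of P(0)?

P(4)/P(0) = ∏_{i=0}^{4-1} λ_i/μ_{i+1}
= (8-0)×3.3/4.1 × (8-1)×3.3/4.1 × (8-2)×3.3/4.1 × (8-3)×3.3/4.1
= 705.0657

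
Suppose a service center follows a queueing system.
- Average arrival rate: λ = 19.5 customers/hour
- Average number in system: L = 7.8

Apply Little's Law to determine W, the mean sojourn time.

Little's Law: L = λW, so W = L/λ
W = 7.8/19.5 = 0.4000 hours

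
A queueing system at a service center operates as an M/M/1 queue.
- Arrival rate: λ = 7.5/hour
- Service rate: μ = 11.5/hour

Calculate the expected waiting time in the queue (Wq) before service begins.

First, compute utilization: ρ = λ/μ = 7.5/11.5 = 0.6522
For M/M/1: Wq = λ/(μ(μ-λ))
Wq = 7.5/(11.5 × (11.5-7.5))
Wq = 7.5/(11.5 × 4.00)
Wq = 0.1630 hours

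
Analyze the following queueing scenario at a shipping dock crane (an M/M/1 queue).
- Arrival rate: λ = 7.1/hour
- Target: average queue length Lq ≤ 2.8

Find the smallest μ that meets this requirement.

For M/M/1: Lq = λ²/(μ(μ-λ))
Need Lq ≤ 2.8, i.e. μ(μ-λ) ≥ λ²/2.8
μ² - 7.1μ - 50.41/2.8 ≥ 0  →  μ² - 7.1μ - 18.00357 ≥ 0
Quadratic formula (positive root): μ = [λ + √(λ² + 4×18.00357)]/2
Discriminant: 50.41 + 4×18.00357 = 122.4243, √122.4243 = 11.0646
μ ≥ (7.1 + 11.0646)/2 = 9.0823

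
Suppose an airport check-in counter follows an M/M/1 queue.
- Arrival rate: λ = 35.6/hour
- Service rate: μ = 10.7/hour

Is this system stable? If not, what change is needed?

Stability requires ρ = λ/(cμ) < 1
ρ = 35.6/(1 × 10.7) = 35.6/10.70 = 3.3271
Since 3.3271 ≥ 1, the system is UNSTABLE.
Queue grows without bound. Need μ > λ = 35.6.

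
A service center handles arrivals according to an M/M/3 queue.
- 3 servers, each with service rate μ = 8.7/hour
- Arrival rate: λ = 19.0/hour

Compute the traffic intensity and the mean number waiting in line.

Traffic intensity: ρ = λ/(cμ) = 19.0/(3×8.7) = 0.7280
Since ρ = 0.7280 < 1, system is stable.
Offered load a = λ/μ = cρ = 19.0/8.7 = 2.1839
P₀ = [ Σₙ₌₀^2 aⁿ/n! + a^3/(3!(1-ρ)) ]⁻¹
Σ = a^0/0! + a^1/1! + a^2/2! = 1.0000 + 2.1839 + 2.3847 = 5.5686
a^3/(3!(1-ρ)) = 10.41605/(6 × 0.2720307) = 6.3817
P₀ = 1/(5.5686 + 6.3817) = 0.08368
Lq = P₀·a^3·ρ / (3!(1-ρ)²) = 0.08368 × 10.4160 × 0.7280 / (6 × 0.07400) = 1.4291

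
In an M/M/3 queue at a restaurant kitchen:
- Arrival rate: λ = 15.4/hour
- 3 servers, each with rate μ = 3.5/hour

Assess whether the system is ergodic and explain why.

Stability requires ρ = λ/(cμ) < 1
ρ = 15.4/(3 × 3.5) = 15.4/10.50 = 1.4667
Since 1.4667 ≥ 1, the system is UNSTABLE.
Need c > λ/μ = 15.4/3.5 = 4.40.
Minimum servers needed: c = 5.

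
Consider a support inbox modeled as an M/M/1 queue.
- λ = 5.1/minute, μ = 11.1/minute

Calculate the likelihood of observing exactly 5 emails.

ρ = λ/μ = 5.1/11.1 = 0.4595
P(n) = (1-ρ)ρⁿ
P(5) = (1-0.4595) × 0.4595^5
P(5) = 0.5405 × 0.02048
P(5) = 0.01107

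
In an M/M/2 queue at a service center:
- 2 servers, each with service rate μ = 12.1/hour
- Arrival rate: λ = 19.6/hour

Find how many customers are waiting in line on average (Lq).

Traffic intensity: ρ = λ/(cμ) = 19.6/(2×12.1) = 0.8099
Since ρ = 0.8099 < 1, system is stable.
Offered load a = λ/μ = cρ = 19.6/12.1 = 1.6198
P₀ = [ Σₙ₌₀^1 aⁿ/n! + a^2/(2!(1-ρ)) ]⁻¹
Σ = a^0/0! + a^1/1! = 1.0000 + 1.6198 = 2.6198
a^2/(2!(1-ρ)) = 2.62386/(2 × 0.190083) = 6.9019
P₀ = 1/(2.6198 + 6.9019) = 0.1050
Lq = P₀·a^2·ρ / (2!(1-ρ)²) = 0.10502 × 2.6239 × 0.80992 / (2 × 0.036131) = 3.0885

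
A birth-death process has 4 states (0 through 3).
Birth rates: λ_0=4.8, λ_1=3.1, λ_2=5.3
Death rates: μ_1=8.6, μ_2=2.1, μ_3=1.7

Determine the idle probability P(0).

Ratios P(n)/P(0) = (λ₀···λₙ₋₁)/(μ₁···μₙ):
P(1)/P(0) = (4.8)/(8.6) = 0.55814
P(2)/P(0) = (4.8×3.1)/(8.6×2.1) = 0.82392
P(3)/P(0) = (4.8×3.1×5.3)/(8.6×2.1×1.7) = 2.5687

Normalization: ∑ P(n) = 1
P(0) × (1.0000 + 0.55814 + 0.82392 + 2.5687) = 1
P(0) × 4.9508 = 1
P(0) = 1/4.9508 = 0.2020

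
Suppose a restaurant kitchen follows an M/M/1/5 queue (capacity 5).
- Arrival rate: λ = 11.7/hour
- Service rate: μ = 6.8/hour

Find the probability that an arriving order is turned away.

ρ = λ/μ = 11.7/6.8 = 1.7206
P₀ = (1-ρ)/(1-ρ^(K+1)) = (1-1.7206)/(1-1.7206^6) = -0.7206/-24.9465 = 0.02889
P_K = P₀×ρ^K = 0.028886 × 1.7206^5 = 0.028886 × 15.0799 = 0.4356
Blocking probability = 43.56%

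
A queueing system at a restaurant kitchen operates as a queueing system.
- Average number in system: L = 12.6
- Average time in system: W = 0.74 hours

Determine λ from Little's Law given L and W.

Little's Law: L = λW, so λ = L/W
λ = 12.6/0.74 = 17.0270 orders/hour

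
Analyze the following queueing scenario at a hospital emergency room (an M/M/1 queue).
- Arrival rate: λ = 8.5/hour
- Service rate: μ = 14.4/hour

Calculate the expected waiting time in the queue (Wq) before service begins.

First, compute utilization: ρ = λ/μ = 8.5/14.4 = 0.5903
For M/M/1: Wq = λ/(μ(μ-λ))
Wq = 8.5/(14.4 × (14.4-8.5))
Wq = 8.5/(14.4 × 5.90)
Wq = 0.1000 hours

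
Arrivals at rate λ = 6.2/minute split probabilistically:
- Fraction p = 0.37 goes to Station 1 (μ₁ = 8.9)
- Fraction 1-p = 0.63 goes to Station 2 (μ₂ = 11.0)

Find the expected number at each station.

Effective rates: λ₁ = 6.2×0.37 = 2.294, λ₂ = 6.2×0.63 = 3.906
Station 1: ρ₁ = 2.294/8.9 = 0.2578, L₁ = ρ₁/(1-ρ₁) = 0.2578/(1-0.2578) = 0.3473
Station 2: ρ₂ = 3.906/11.0 = 0.3551, L₂ = ρ₂/(1-ρ₂) = 0.3551/(1-0.3551) = 0.5506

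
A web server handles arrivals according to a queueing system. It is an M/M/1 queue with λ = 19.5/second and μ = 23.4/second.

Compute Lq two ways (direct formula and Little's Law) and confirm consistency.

Method 1 (direct): Lq = λ²/(μ(μ-λ)) = 380.25/(23.4 × 3.90) = 4.1667

Method 2 (Little's Law):
W = 1/(μ-λ) = 1/3.90 = 0.25641
Wq = W - 1/μ = 0.25641 - 0.042735 = 0.213675
Lq = λWq = 19.5 × 0.213675 = 4.1667 ✔ (matches Method 1)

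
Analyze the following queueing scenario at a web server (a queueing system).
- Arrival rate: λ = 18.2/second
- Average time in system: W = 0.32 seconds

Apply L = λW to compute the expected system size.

Little's Law: L = λW
L = 18.2 × 0.32 = 5.8240 requests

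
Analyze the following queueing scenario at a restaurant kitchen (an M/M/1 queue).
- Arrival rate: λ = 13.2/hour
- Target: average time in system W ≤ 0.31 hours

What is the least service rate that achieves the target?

For M/M/1: W = 1/(μ-λ)
Need W ≤ 0.31, so 1/(μ-λ) ≤ 0.31
μ - λ ≥ 1/0.31 = 3.2258
μ ≥ 13.2 + 3.2258 = 16.4258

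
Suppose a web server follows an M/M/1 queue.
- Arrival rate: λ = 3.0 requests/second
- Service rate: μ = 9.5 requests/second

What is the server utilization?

Server utilization: ρ = λ/μ
ρ = 3.0/9.5 = 0.3158
The server is busy 31.58% of the time.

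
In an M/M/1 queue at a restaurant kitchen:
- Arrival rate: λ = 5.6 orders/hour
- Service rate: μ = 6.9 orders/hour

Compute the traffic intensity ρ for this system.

Server utilization: ρ = λ/μ
ρ = 5.6/6.9 = 0.8116
The server is busy 81.16% of the time.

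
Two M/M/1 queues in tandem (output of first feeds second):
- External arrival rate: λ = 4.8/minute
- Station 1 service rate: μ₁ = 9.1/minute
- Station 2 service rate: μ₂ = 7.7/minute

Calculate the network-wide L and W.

By Jackson's theorem, each station behaves as independent M/M/1.
Station 1: ρ₁ = 4.8/9.1 = 0.5275, L₁ = ρ₁/(1-ρ₁) = λ/(μ₁-λ) = 4.8/4.30 = 1.1163
Station 2: ρ₂ = 4.8/7.7 = 0.6234, L₂ = ρ₂/(1-ρ₂) = λ/(μ₂-λ) = 4.8/2.90 = 1.6552
Total: L = L₁ + L₂ = 1.1163 + 1.6552 = 2.7715
W = L/λ = 2.7715/4.8 = 0.5774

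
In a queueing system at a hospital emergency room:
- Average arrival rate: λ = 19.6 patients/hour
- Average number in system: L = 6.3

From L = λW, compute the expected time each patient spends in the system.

Little's Law: L = λW, so W = L/λ
W = 6.3/19.6 = 0.3214 hours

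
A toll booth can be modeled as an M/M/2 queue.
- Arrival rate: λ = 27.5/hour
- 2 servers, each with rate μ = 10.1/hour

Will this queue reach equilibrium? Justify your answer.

Stability requires ρ = λ/(cμ) < 1
ρ = 27.5/(2 × 10.1) = 27.5/20.20 = 1.3614
Since 1.3614 ≥ 1, the system is UNSTABLE.
Need c > λ/μ = 27.5/10.1 = 2.72.
Minimum servers needed: c = 3.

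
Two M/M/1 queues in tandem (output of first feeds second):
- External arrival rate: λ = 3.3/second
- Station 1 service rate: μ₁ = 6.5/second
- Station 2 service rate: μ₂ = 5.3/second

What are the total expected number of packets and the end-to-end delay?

By Jackson's theorem, each station behaves as independent M/M/1.
Station 1: ρ₁ = 3.3/6.5 = 0.5077, L₁ = ρ₁/(1-ρ₁) = λ/(μ₁-λ) = 3.3/3.20 = 1.0312
Station 2: ρ₂ = 3.3/5.3 = 0.6226, L₂ = ρ₂/(1-ρ₂) = λ/(μ₂-λ) = 3.3/2.00 = 1.6500
Total: L = L₁ + L₂ = 1.0312 + 1.6500 = 2.6812
W = L/λ = 2.6812/3.3 = 0.8125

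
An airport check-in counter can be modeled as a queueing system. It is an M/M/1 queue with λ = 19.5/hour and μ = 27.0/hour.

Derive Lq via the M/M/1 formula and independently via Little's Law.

Method 1 (direct): Lq = λ²/(μ(μ-λ)) = 380.25/(27.0 × 7.50) = 1.8778

Method 2 (Little's Law):
W = 1/(μ-λ) = 1/7.50 = 0.133333
Wq = W - 1/μ = 0.133333 - 0.0370370 = 0.096296
Lq = λWq = 19.5 × 0.096296 = 1.8778 ✔ (matches Method 1)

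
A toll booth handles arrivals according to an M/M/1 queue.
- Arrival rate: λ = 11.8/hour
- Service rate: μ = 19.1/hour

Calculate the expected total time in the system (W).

First, compute utilization: ρ = λ/μ = 11.8/19.1 = 0.6178
For M/M/1: W = 1/(μ-λ)
W = 1/(19.1-11.8) = 1/7.30
W = 0.1370 hours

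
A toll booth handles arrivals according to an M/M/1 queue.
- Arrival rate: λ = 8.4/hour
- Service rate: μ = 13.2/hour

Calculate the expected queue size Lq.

ρ = λ/μ = 8.4/13.2 = 0.6364
For M/M/1: Lq = λ²/(μ(μ-λ))
Lq = 70.56/(13.2 × 4.80)
Lq = 1.1136 vehicles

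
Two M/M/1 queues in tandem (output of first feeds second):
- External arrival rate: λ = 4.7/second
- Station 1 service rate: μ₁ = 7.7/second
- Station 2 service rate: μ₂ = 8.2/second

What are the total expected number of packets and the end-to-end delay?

By Jackson's theorem, each station behaves as independent M/M/1.
Station 1: ρ₁ = 4.7/7.7 = 0.6104, L₁ = ρ₁/(1-ρ₁) = λ/(μ₁-λ) = 4.7/3.00 = 1.56667
Station 2: ρ₂ = 4.7/8.2 = 0.5732, L₂ = ρ₂/(1-ρ₂) = λ/(μ₂-λ) = 4.7/3.50 = 1.34286
Total: L = L₁ + L₂ = 1.56667 + 1.34286 = 2.9095
W = L/λ = 2.9095/4.7 = 0.6190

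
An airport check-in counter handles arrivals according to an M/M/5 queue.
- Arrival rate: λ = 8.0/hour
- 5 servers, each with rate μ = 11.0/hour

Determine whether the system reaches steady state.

Stability requires ρ = λ/(cμ) < 1
ρ = 8.0/(5 × 11.0) = 8.0/55.00 = 0.1455
Since 0.1455 < 1, the system is STABLE.
The servers are busy 14.55% of the time.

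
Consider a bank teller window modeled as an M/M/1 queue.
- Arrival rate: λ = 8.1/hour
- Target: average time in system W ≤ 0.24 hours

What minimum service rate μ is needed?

For M/M/1: W = 1/(μ-λ)
Need W ≤ 0.24, so 1/(μ-λ) ≤ 0.24
μ - λ ≥ 1/0.24 = 4.1667
μ ≥ 8.1 + 4.1667 = 12.2667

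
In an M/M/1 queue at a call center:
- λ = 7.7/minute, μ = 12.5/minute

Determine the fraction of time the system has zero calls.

ρ = λ/μ = 7.7/12.5 = 0.6160
P(0) = 1 - ρ = 1 - 0.6160 = 0.3840
The server is idle 38.40% of the time.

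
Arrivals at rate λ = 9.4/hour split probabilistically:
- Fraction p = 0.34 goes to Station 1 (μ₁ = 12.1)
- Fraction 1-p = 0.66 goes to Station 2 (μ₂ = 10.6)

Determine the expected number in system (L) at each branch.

Effective rates: λ₁ = 9.4×0.34 = 3.196, λ₂ = 9.4×0.66 = 6.204
Station 1: ρ₁ = 3.196/12.1 = 0.2641, L₁ = ρ₁/(1-ρ₁) = 0.2641/(1-0.2641) = 0.3589
Station 2: ρ₂ = 6.204/10.6 = 0.58528, L₂ = ρ₂/(1-ρ₂) = 0.58528/(1-0.58528) = 1.4113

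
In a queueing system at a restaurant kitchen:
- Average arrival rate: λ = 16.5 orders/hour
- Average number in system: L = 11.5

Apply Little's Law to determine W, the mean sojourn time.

Little's Law: L = λW, so W = L/λ
W = 11.5/16.5 = 0.6970 hours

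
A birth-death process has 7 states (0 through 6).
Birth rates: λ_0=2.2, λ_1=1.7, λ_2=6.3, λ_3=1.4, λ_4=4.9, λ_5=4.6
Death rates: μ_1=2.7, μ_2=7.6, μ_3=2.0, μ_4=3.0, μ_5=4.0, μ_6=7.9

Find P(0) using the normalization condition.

Ratios P(n)/P(0) = (λ₀···λₙ₋₁)/(μ₁···μₙ):
P(1)/P(0) = (2.2)/(2.7) = 0.8148
P(2)/P(0) = (2.2×1.7)/(2.7×7.6) = 0.1823
P(3)/P(0) = (2.2×1.7×6.3)/(2.7×7.6×2.0) = 0.5741
P(4)/P(0) = (2.2×1.7×6.3×1.4)/(2.7×7.6×2.0×3.0) = 0.2679
P(5)/P(0) = (2.2×1.7×6.3×1.4×4.9)/(2.7×7.6×2.0×3.0×4.0) = 0.3282
P(6)/P(0) = (2.2×1.7×6.3×1.4×4.9×4.6)/(2.7×7.6×2.0×3.0×4.0×7.9) = 0.1911

Normalization: ∑ P(n) = 1
P(0) × (1.0000 + 0.8148 + 0.1823 + 0.5741 + 0.2679 + 0.3282 + 0.1911) = 1
P(0) × 3.3584 = 1
P(0) = 1/3.3584 = 0.2978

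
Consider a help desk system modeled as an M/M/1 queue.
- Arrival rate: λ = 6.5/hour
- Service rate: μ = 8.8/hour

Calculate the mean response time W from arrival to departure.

First, compute utilization: ρ = λ/μ = 6.5/8.8 = 0.7386
For M/M/1: W = 1/(μ-λ)
W = 1/(8.8-6.5) = 1/2.30
W = 0.4348 hours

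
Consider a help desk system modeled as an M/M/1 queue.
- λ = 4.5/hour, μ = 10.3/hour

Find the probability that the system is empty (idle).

ρ = λ/μ = 4.5/10.3 = 0.4369
P(0) = 1 - ρ = 1 - 0.4369 = 0.5631
The server is idle 56.31% of the time.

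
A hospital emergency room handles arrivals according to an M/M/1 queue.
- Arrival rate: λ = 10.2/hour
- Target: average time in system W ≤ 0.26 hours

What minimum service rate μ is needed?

For M/M/1: W = 1/(μ-λ)
Need W ≤ 0.26, so 1/(μ-λ) ≤ 0.26
μ - λ ≥ 1/0.26 = 3.8462
μ ≥ 10.2 + 3.8462 = 14.0462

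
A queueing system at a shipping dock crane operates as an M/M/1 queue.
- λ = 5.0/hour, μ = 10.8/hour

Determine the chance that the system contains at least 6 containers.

ρ = λ/μ = 5.0/10.8 = 0.46296
P(N ≥ n) = ρⁿ
P(N ≥ 6) = 0.46296^6
P(N ≥ 6) = 0.009846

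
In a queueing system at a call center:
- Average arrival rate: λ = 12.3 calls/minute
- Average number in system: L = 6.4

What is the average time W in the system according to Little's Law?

Little's Law: L = λW, so W = L/λ
W = 6.4/12.3 = 0.5203 minutes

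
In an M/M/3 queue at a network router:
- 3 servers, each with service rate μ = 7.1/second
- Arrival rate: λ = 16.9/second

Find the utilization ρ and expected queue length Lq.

Traffic intensity: ρ = λ/(cμ) = 16.9/(3×7.1) = 0.7934
Since ρ = 0.7934 < 1, system is stable.
Offered load a = λ/μ = cρ = 16.9/7.1 = 2.3803
P₀ = [ Σₙ₌₀^2 aⁿ/n! + a^3/(3!(1-ρ)) ]⁻¹
Σ = a^0/0! + a^1/1! + a^2/2! = 1.0000 + 2.3803 + 2.8329 = 6.2132
a^3/(3!(1-ρ)) = 13.4861/(6 × 0.206573) = 10.8808
P₀ = 1/(6.2132 + 10.8808) = 0.05850
Lq = P₀·a^3·ρ / (3!(1-ρ)²) = 0.05850 × 13.4861 × 0.7934 / (6 × 0.04267) = 2.4449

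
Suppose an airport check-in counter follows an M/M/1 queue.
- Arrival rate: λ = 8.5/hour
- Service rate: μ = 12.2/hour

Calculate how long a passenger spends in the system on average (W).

First, compute utilization: ρ = λ/μ = 8.5/12.2 = 0.6967
For M/M/1: W = 1/(μ-λ)
W = 1/(12.2-8.5) = 1/3.70
W = 0.2703 hours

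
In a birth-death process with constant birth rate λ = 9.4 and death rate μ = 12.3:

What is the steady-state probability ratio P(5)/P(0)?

For constant rates: P(n)/P(0) = (λ/μ)^n
P(5)/P(0) = (9.4/12.3)^5 = 0.76423^5 = 0.2607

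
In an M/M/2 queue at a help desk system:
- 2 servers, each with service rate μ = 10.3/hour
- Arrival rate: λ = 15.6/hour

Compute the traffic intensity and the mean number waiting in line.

Traffic intensity: ρ = λ/(cμ) = 15.6/(2×10.3) = 0.7573
Since ρ = 0.7573 < 1, system is stable.
Offered load a = λ/μ = cρ = 15.6/10.3 = 1.5146
P₀ = [ Σₙ₌₀^1 aⁿ/n! + a^2/(2!(1-ρ)) ]⁻¹
Σ = a^0/0! + a^1/1! = 1.0000 + 1.5146 = 2.5146
a^2/(2!(1-ρ)) = 2.2939/(2 × 0.24272) = 4.7254
P₀ = 1/(2.5146 + 4.7254) = 0.1381
Lq = P₀·a^2·ρ / (2!(1-ρ)²) = 0.13812 × 2.2939 × 0.75728 / (2 × 0.058912) = 2.0364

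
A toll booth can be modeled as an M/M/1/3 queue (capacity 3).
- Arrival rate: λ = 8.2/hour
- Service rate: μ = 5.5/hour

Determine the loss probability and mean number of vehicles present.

ρ = λ/μ = 8.2/5.5 = 1.4909
P₀ = (1-ρ)/(1-ρ^(K+1)) = (1-1.4909)/(1-1.4909^4) = -0.4909/-3.9408 = 0.1246
P_K = P₀×ρ^K = 0.12457 × 1.4909^3 = 0.12457 × 3.3139 = 0.4128
Blocking probability P_3 = 0.4128 (41.28%)
L = ρ[1 - (K+1)ρ^K + Kρ^(K+1)] / [(1-ρ)(1-ρ^(K+1))]
L = 1.4909 × (1 - 4×3.313947 + 3×4.940763) / ((1 - 1.4909) × (1 - 4.940763)) = 1.9780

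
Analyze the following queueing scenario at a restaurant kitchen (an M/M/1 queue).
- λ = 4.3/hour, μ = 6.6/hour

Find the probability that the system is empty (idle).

ρ = λ/μ = 4.3/6.6 = 0.6515
P(0) = 1 - ρ = 1 - 0.6515 = 0.3485
The server is idle 34.85% of the time.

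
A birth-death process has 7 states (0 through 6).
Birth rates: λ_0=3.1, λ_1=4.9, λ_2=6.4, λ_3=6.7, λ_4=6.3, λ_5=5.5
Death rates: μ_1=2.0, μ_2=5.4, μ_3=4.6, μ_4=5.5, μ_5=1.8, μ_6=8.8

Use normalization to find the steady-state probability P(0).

Ratios P(n)/P(0) = (λ₀···λₙ₋₁)/(μ₁···μₙ):
P(1)/P(0) = (3.1)/(2.0) = 1.5500
P(2)/P(0) = (3.1×4.9)/(2.0×5.4) = 1.4065
P(3)/P(0) = (3.1×4.9×6.4)/(2.0×5.4×4.6) = 1.9568
P(4)/P(0) = (3.1×4.9×6.4×6.7)/(2.0×5.4×4.6×5.5) = 2.3838
P(5)/P(0) = (3.1×4.9×6.4×6.7×6.3)/(2.0×5.4×4.6×5.5×1.8) = 8.3433
P(6)/P(0) = (3.1×4.9×6.4×6.7×6.3×5.5)/(2.0×5.4×4.6×5.5×1.8×8.8) = 5.2145

Normalization: ∑ P(n) = 1
P(0) × (1.0000 + 1.5500 + 1.4065 + 1.9568 + 2.3838 + 8.3433 + 5.2145) = 1
P(0) × 21.8549 = 1
P(0) = 1/21.8549 = 0.04576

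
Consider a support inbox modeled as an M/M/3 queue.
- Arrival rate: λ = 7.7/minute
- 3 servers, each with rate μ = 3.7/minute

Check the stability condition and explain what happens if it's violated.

Stability requires ρ = λ/(cμ) < 1
ρ = 7.7/(3 × 3.7) = 7.7/11.10 = 0.6937
Since 0.6937 < 1, the system is STABLE.
The servers are busy 69.37% of the time.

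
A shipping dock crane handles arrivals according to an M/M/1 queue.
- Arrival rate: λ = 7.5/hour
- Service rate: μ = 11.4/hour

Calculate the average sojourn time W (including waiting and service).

First, compute utilization: ρ = λ/μ = 7.5/11.4 = 0.6579
For M/M/1: W = 1/(μ-λ)
W = 1/(11.4-7.5) = 1/3.90
W = 0.2564 hours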